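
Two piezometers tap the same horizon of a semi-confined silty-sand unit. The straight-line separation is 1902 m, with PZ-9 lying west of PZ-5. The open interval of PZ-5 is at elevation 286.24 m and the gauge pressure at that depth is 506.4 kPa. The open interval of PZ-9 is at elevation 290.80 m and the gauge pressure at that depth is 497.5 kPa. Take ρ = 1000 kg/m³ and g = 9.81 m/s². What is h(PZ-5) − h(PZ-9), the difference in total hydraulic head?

Δh ≈ -3.65 m

Pressure head at PZ-5: ψ = P/(ρg) = 506.4×1000 / (1000 × 9.81) = 51.62 m.
Total head at PZ-5: h = z + ψ = 286.24 + 51.62 = 337.86 m.
Pressure head at PZ-9: ψ = P/(ρg) = 497.5×1000 / (1000 × 9.81) = 50.71 m.
Total head at PZ-9: h = z + ψ = 290.80 + 50.71 = 341.51 m.
Head difference: h(PZ-5) − h(PZ-9) = 337.86 − 341.51 = -3.65 m.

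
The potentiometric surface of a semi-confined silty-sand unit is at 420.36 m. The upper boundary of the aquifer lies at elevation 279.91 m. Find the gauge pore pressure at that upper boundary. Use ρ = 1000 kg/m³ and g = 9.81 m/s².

Pressure head at the aquifer top: ψ = h − z = 420.36 − 279.91 = 140.45 m.
P = ρgψ = 1000 × 9.81 × 140.45 = 1377814 Pa ≈ 1380 kPa.

P ≈ 1380 kPa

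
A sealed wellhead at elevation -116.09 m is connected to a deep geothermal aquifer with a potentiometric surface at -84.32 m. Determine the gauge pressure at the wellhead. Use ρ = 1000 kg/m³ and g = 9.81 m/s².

P ≈ 312 kPa

Head above the cap: Δh = -84.32 − (-116.09) = 31.77 m.
P = ρgΔh = 1000 × 9.81 × 31.77 = 311664 Pa ≈ 312 kPa.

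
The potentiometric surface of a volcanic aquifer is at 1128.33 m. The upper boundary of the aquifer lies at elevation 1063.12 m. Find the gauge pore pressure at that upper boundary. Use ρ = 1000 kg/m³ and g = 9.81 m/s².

Pressure head at the aquifer top: ψ = h − z = 1128.33 − 1063.12 = 65.21 m.
P = ρgψ = 1000 × 9.81 × 65.21 = 639710 Pa ≈ 640 kPa.

P ≈ 640 kPa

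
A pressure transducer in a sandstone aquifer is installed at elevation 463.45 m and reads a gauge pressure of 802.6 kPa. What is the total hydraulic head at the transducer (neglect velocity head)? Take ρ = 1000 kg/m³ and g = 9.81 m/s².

h ≈ 545.26 m

ψ = P/(ρg) = 802.6×1000 / (1000 × 9.81) = 81.81 m.
h = z + ψ = 463.45 + 81.81 = 545.26 m.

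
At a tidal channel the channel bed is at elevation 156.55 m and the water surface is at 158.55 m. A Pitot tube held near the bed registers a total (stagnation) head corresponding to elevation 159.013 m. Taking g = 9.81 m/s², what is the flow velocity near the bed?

v ≈ 3.01 m/s

Near the bed, under hydrostatic conditions, the piezometric head (z + ψ) equals the free-surface elevation, 158.55 m.
Velocity head = total − piezometric = 159.013 − 158.55 = 0.463 m.
v = √(2g·h_v) = √(2 × 9.81 × 0.463) = 3.01 m/s.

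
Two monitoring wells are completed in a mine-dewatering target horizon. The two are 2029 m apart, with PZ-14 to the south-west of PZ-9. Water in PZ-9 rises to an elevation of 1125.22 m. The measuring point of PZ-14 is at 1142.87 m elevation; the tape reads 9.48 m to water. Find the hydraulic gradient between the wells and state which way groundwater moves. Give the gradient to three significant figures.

Total head at PZ-9: h = 1125.22 m (water level in the piezometer is the total head).
Total head at PZ-14: h = 1142.87 − 9.48 = 1133.39 m.
Head difference: h(PZ-9) − h(PZ-14) = 1125.22 − 1133.39 = -8.17 m.
Hydraulic gradient: i = |Δh| / L = 8.17 / 2029 = 0.00403.
Flow is from higher to lower head: from PZ-14 toward PZ-9, i.e. toward the north-east.

i ≈ 0.00403; groundwater flows toward the north-east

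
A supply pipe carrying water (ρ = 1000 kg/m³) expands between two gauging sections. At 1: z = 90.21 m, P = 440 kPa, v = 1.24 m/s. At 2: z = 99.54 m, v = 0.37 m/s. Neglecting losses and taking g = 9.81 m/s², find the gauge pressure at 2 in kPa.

P₂ ≈ 349 kPa

Pressure head at 1: ψ₁ = P₁/(ρg) = 440×1000 / (1000 × 9.81) = 44.85 m.
Velocity heads: v₁²/2g = 1.24²/19.62 = 0.078 m; v₂²/2g = 0.37²/19.62 = 0.007 m.
Total head H = z₁ + ψ₁ + v₁²/2g = 90.21 + 44.85 + 0.078 = 135.14 m.
ψ₂ = H − z₂ − v₂²/2g = 135.14 − 99.54 − 0.007 = 35.59 m.
P₂ = ρgψ₂ = 1000 × 9.81 × 35.59 ≈ 349 kPa.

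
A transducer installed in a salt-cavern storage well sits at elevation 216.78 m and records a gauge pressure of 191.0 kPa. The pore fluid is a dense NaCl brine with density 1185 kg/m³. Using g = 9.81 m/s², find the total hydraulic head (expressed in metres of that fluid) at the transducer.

ψ = P/(ρg) = 191.0×1000 / (1185 × 9.81) = 16.43 m.
h = z + ψ = 216.78 + 16.43 = 233.21 m.

h ≈ 233.21 m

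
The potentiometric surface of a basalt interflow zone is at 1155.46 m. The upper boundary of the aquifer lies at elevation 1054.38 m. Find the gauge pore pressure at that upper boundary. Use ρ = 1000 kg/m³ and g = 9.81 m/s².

Pressure head at the aquifer top: ψ = h − z = 1155.46 − 1054.38 = 101.08 m.
P = ρgψ = 1000 × 9.81 × 101.08 = 991595 Pa ≈ 992 kPa.

P ≈ 992 kPa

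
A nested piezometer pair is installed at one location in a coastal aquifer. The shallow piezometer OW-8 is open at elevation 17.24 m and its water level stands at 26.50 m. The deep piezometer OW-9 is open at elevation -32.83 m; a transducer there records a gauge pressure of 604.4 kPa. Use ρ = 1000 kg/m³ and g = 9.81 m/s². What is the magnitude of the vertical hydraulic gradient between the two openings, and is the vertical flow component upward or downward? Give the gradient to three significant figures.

|i_v| ≈ 0.0455; vertical flow is upward

Total head at OW-8: h = 26.50 m (water level in the standpipe).
Pressure head at OW-9: ψ = P/(ρg) = 604.4×1000 / (1000 × 9.81) = 61.61 m.
Total head at OW-9: h = z + ψ = -32.83 + 61.61 = 28.78 m.
Δh = h(OW-8) − h(OW-9) = 26.50 − 28.78 = -2.28 m.
Vertical separation Δz = 17.24 − (-32.83) = 50.07 m.
|i_v| = |Δh| / Δz = 2.28 / 50.07 = 0.0455.
Head is higher in the deep piezometer, so vertical flow is upward (discharge condition).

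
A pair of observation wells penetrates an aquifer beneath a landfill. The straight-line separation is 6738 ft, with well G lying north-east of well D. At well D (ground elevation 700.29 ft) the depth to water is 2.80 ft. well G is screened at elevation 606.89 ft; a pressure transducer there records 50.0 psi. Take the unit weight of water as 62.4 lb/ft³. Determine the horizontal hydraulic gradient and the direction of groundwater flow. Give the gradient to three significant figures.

Total head at well D: h = 700.29 − 2.80 = 697.49 ft.
Pressure head at well G: ψ = 144·P/γ = 144 × 50.0 / 62.4 = 115.38 ft.
Total head at well G: h = z + ψ = 606.89 + 115.38 = 722.27 ft.
Head difference: h(well D) − h(well G) = 697.49 − 722.27 = -24.78 ft.
Hydraulic gradient: i = |Δh| / L = 24.78 / 6738 = 0.00368.
Flow is from higher to lower head: from well G toward well D, i.e. toward the south-west.

i ≈ 0.00368; groundwater flows toward the south-west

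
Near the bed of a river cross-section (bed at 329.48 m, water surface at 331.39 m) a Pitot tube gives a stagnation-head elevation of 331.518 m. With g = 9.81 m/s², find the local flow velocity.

Near the bed, under hydrostatic conditions, the piezometric head (z + ψ) equals the free-surface elevation, 331.39 m.
Velocity head = total − piezometric = 331.518 − 331.39 = 0.128 m.
v = √(2g·h_v) = √(2 × 9.81 × 0.128) = 1.58 m/s.

v ≈ 1.58 m/s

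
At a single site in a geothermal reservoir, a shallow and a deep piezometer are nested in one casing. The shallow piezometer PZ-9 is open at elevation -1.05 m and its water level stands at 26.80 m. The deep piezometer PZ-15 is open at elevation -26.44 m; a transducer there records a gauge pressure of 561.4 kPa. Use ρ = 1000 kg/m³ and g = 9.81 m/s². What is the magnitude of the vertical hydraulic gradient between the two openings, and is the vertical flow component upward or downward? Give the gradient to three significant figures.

Total head at PZ-9: h = 26.80 m (water level in the standpipe).
Pressure head at PZ-15: ψ = P/(ρg) = 561.4×1000 / (1000 × 9.81) = 57.23 m.
Total head at PZ-15: h = z + ψ = -26.44 + 57.23 = 30.79 m.
Δh = h(PZ-9) − h(PZ-15) = 26.80 − 30.79 = -3.99 m.
Vertical separation Δz = -1.05 − (-26.44) = 25.39 m.
|i_v| = |Δh| / Δz = 3.99 / 25.39 = 0.157.
Head is higher in the deep piezometer, so vertical flow is upward (discharge condition).

|i_v| ≈ 0.157; vertical flow is upward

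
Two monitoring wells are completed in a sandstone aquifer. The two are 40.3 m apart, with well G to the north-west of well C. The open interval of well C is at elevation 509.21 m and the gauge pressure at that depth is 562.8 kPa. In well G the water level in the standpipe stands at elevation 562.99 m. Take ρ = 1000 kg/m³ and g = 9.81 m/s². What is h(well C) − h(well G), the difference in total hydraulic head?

Δh ≈ 3.59 m

Pressure head at well C: ψ = P/(ρg) = 562.8×1000 / (1000 × 9.81) = 57.37 m.
Total head at well C: h = z + ψ = 509.21 + 57.37 = 566.58 m.
Total head at well G: h = 562.99 m (water level in the piezometer is the total head).
Head difference: h(well C) − h(well G) = 566.58 − 562.99 = 3.59 m.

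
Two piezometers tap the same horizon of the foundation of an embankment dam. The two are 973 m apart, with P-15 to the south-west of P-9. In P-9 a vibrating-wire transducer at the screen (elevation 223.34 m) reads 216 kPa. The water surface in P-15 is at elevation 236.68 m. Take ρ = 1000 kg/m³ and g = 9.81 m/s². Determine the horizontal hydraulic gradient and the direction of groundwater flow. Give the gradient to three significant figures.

i ≈ 0.00892; groundwater flows toward the south-west

Pressure head at P-9: ψ = P/(ρg) = 216×1000 / (1000 × 9.81) = 22.02 m.
Total head at P-9: h = z + ψ = 223.34 + 22.02 = 245.36 m.
Total head at P-15: h = 236.68 m (water level in the piezometer is the total head).
Head difference: h(P-9) − h(P-15) = 245.36 − 236.68 = 8.68 m.
Hydraulic gradient: i = |Δh| / L = 8.68 / 973 = 0.00892.
Flow is from higher to lower head: from P-9 toward P-15, i.e. toward the south-west.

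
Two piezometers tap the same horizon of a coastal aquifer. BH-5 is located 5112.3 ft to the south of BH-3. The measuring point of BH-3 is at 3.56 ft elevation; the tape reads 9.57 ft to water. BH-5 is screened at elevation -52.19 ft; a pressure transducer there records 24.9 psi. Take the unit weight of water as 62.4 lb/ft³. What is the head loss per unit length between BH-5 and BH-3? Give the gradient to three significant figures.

Total head at BH-3: h = 3.56 − 9.57 = -6.01 ft.
Pressure head at BH-5: ψ = 144·P/γ = 144 × 24.9 / 62.4 = 57.46 ft.
Total head at BH-5: h = z + ψ = -52.19 + 57.46 = 5.27 ft.
Head difference: h(BH-3) − h(BH-5) = -6.01 − 5.27 = -11.28 ft.
Hydraulic gradient: i = |Δh| / L = 11.28 / 5112.3 = 0.00221.

i ≈ 0.00221 ft/ft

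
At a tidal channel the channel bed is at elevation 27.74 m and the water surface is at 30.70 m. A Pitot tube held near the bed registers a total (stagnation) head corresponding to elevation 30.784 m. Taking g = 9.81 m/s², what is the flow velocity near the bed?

Near the bed, under hydrostatic conditions, the piezometric head (z + ψ) equals the free-surface elevation, 30.70 m.
Velocity head = total − piezometric = 30.784 − 30.70 = 0.084 m.
v = √(2g·h_v) = √(2 × 9.81 × 0.084) = 1.28 m/s.

v ≈ 1.28 m/s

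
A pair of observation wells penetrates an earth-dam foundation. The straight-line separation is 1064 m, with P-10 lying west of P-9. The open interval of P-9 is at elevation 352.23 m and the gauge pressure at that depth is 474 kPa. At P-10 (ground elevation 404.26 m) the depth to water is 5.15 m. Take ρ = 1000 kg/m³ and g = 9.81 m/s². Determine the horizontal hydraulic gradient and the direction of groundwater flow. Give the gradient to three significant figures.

i ≈ 0.00135; groundwater flows toward the west

Pressure head at P-9: ψ = P/(ρg) = 474×1000 / (1000 × 9.81) = 48.32 m.
Total head at P-9: h = z + ψ = 352.23 + 48.32 = 400.55 m.
Total head at P-10: h = 404.26 − 5.15 = 399.11 m.
Head difference: h(P-9) − h(P-10) = 400.55 − 399.11 = 1.44 m.
Hydraulic gradient: i = |Δh| / L = 1.44 / 1064 = 0.00135.
Flow is from higher to lower head: from P-9 toward P-10, i.e. toward the west.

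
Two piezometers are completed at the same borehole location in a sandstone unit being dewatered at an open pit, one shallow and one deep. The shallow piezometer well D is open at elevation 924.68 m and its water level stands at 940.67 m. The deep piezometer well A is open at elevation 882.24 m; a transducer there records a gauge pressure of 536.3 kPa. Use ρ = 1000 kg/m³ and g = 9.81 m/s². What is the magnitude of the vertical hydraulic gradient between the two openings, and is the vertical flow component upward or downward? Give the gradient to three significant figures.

|i_v| ≈ 0.0886; vertical flow is downward

Total head at well D: h = 940.67 m (water level in the standpipe).
Pressure head at well A: ψ = P/(ρg) = 536.3×1000 / (1000 × 9.81) = 54.67 m.
Total head at well A: h = z + ψ = 882.24 + 54.67 = 936.91 m.
Δh = h(well D) − h(well A) = 940.67 − 936.91 = 3.76 m.
Vertical separation Δz = 924.68 − 882.24 = 42.44 m.
|i_v| = |Δh| / Δz = 3.76 / 42.44 = 0.0886.
Head is higher in the shallow piezometer, so vertical flow is downward (recharge condition).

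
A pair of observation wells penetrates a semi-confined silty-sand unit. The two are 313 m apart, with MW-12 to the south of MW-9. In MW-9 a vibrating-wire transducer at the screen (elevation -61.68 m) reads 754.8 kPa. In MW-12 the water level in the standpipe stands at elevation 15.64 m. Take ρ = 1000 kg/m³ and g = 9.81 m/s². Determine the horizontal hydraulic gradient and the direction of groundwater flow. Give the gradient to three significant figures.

i ≈ 0.00121; groundwater flows toward the north

Pressure head at MW-9: ψ = P/(ρg) = 754.8×1000 / (1000 × 9.81) = 76.94 m.
Total head at MW-9: h = z + ψ = -61.68 + 76.94 = 15.26 m.
Total head at MW-12: h = 15.64 m (water level in the piezometer is the total head).
Head difference: h(MW-9) − h(MW-12) = 15.26 − 15.64 = -0.38 m.
Hydraulic gradient: i = |Δh| / L = 0.38 / 313 = 0.00121.
Flow is from higher to lower head: from MW-12 toward MW-9, i.e. toward the north.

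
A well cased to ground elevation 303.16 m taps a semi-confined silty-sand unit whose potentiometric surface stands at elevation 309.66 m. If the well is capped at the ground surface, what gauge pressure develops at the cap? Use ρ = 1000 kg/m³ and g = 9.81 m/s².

Head above the cap: Δh = 309.66 − 303.16 = 6.50 m.
P = ρgΔh = 1000 × 9.81 × 6.50 = 63765 Pa ≈ 63.8 kPa.

P ≈ 63.8 kPa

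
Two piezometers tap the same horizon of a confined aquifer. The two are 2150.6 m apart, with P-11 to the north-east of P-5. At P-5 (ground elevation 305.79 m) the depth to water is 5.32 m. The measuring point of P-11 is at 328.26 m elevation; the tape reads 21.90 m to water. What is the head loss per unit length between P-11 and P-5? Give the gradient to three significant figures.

i ≈ 0.00274 m/m

Total head at P-5: h = 305.79 − 5.32 = 300.47 m.
Total head at P-11: h = 328.26 − 21.90 = 306.36 m.
Head difference: h(P-5) − h(P-11) = 300.47 − 306.36 = -5.89 m.
Hydraulic gradient: i = |Δh| / L = 5.89 / 2150.6 = 0.00274.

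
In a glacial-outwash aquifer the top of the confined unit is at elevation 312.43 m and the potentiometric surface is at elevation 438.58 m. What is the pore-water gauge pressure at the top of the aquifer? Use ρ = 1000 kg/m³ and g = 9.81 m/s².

Pressure head at the aquifer top: ψ = h − z = 438.58 − 312.43 = 126.15 m.
P = ρgψ = 1000 × 9.81 × 126.15 = 1237531 Pa ≈ 1240 kPa.

P ≈ 1240 kPa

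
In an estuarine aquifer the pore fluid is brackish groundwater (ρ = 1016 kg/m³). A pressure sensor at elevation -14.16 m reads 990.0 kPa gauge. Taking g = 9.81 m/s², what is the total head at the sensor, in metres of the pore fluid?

h ≈ 85.17 m

ψ = P/(ρg) = 990.0×1000 / (1016 × 9.81) = 99.33 m.
h = z + ψ = -14.16 + 99.33 = 85.17 m.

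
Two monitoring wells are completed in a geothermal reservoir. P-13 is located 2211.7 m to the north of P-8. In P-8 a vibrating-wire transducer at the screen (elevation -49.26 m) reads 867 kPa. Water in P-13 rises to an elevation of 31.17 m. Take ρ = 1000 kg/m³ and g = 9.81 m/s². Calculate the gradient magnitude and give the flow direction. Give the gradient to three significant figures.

i ≈ 0.00359; groundwater flows toward the north

Pressure head at P-8: ψ = P/(ρg) = 867×1000 / (1000 × 9.81) = 88.38 m.
Total head at P-8: h = z + ψ = -49.26 + 88.38 = 39.12 m.
Total head at P-13: h = 31.17 m (water level in the piezometer is the total head).
Head difference: h(P-8) − h(P-13) = 39.12 − 31.17 = 7.95 m.
Hydraulic gradient: i = |Δh| / L = 7.95 / 2211.7 = 0.00359.
Flow is from higher to lower head: from P-8 toward P-13, i.e. toward the north.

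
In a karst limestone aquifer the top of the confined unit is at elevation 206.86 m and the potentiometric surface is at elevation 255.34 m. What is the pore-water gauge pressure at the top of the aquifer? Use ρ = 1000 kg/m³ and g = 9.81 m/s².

P ≈ 476 kPa

Pressure head at the aquifer top: ψ = h − z = 255.34 − 206.86 = 48.48 m.
P = ρgψ = 1000 × 9.81 × 48.48 = 475589 Pa ≈ 476 kPa.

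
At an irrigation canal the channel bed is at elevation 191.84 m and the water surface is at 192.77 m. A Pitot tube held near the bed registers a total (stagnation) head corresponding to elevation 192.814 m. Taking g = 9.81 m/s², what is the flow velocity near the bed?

Near the bed, under hydrostatic conditions, the piezometric head (z + ψ) equals the free-surface elevation, 192.77 m.
Velocity head = total − piezometric = 192.814 − 192.77 = 0.044 m.
v = √(2g·h_v) = √(2 × 9.81 × 0.044) = 0.929 m/s.

v ≈ 0.929 m/s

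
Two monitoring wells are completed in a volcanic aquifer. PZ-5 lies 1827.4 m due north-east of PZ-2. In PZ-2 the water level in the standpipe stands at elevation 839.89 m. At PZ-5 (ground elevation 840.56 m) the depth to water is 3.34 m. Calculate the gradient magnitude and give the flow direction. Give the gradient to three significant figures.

i ≈ 0.00146; groundwater flows toward the north-east

Total head at PZ-2: h = 839.89 m (water level in the piezometer is the total head).
Total head at PZ-5: h = 840.56 − 3.34 = 837.22 m.
Head difference: h(PZ-2) − h(PZ-5) = 839.89 − 837.22 = 2.67 m.
Hydraulic gradient: i = |Δh| / L = 2.67 / 1827.4 = 0.00146.
Flow is from higher to lower head: from PZ-2 toward PZ-5, i.e. toward the north-east.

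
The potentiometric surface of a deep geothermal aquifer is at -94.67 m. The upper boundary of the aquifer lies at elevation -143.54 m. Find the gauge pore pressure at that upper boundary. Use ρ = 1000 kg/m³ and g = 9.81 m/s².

Pressure head at the aquifer top: ψ = h − z = -94.67 − (-143.54) = 48.87 m.
P = ρgψ = 1000 × 9.81 × 48.87 = 479415 Pa ≈ 479 kPa.

P ≈ 479 kPa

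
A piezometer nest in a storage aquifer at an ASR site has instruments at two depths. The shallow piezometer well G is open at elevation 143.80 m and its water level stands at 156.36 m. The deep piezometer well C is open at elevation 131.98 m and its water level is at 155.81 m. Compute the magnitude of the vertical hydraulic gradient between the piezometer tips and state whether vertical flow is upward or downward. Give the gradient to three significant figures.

|i_v| ≈ 0.0465; vertical flow is downward

Total head at well G: h = 156.36 m (water level in the standpipe).
Total head at well C: h = 155.81 m.
Δh = h(well G) − h(well C) = 156.36 − 155.81 = 0.55 m.
Vertical separation Δz = 143.80 − 131.98 = 11.82 m.
|i_v| = |Δh| / Δz = 0.55 / 11.82 = 0.0465.
Head is higher in the shallow piezometer, so vertical flow is downward (recharge condition).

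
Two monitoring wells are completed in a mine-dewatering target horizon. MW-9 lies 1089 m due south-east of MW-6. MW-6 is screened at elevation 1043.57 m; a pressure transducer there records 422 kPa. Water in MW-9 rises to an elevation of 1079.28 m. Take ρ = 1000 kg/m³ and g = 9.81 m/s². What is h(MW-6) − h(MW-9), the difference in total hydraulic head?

Pressure head at MW-6: ψ = P/(ρg) = 422×1000 / (1000 × 9.81) = 43.02 m.
Total head at MW-6: h = z + ψ = 1043.57 + 43.02 = 1086.59 m.
Total head at MW-9: h = 1079.28 m (water level in the piezometer is the total head).
Head difference: h(MW-6) − h(MW-9) = 1086.59 − 1079.28 = 7.31 m.

Δh ≈ 7.31 m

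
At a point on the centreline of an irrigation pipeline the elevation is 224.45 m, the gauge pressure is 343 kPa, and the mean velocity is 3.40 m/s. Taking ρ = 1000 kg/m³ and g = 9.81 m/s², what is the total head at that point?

Pressure head ψ = P/(ρg) = 343×1000 / (1000 × 9.81) = 34.96 m.
Velocity head = v²/(2g) = 3.40² / (2 × 9.81) = 0.589 m.
h = z + ψ + v²/(2g) = 224.45 + 34.96 + 0.589 = 260.00 m.

h ≈ 260.00 m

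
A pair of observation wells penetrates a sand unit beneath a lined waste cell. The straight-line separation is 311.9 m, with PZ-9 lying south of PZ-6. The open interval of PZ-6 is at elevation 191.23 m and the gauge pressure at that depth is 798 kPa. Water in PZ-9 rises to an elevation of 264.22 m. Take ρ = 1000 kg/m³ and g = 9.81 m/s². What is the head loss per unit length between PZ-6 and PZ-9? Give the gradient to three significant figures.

Pressure head at PZ-6: ψ = P/(ρg) = 798×1000 / (1000 × 9.81) = 81.35 m.
Total head at PZ-6: h = z + ψ = 191.23 + 81.35 = 272.58 m.
Total head at PZ-9: h = 264.22 m (water level in the piezometer is the total head).
Head difference: h(PZ-6) − h(PZ-9) = 272.58 − 264.22 = 8.36 m.
Hydraulic gradient: i = |Δh| / L = 8.36 / 311.9 = 0.0268.

i ≈ 0.0268 m/m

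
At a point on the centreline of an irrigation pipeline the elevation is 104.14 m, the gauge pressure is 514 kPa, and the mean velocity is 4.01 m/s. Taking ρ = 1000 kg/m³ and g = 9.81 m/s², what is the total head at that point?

Pressure head ψ = P/(ρg) = 514×1000 / (1000 × 9.81) = 52.40 m.
Velocity head = v²/(2g) = 4.01² / (2 × 9.81) = 0.820 m.
h = z + ψ + v²/(2g) = 104.14 + 52.40 + 0.820 = 157.36 m.

h ≈ 157.36 m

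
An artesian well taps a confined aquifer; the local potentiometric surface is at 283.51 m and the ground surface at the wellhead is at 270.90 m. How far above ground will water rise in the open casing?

≈ 12.61 m above ground

Water rises to the potentiometric surface, so the rise above ground = 283.51 − 270.90 = 12.61 m.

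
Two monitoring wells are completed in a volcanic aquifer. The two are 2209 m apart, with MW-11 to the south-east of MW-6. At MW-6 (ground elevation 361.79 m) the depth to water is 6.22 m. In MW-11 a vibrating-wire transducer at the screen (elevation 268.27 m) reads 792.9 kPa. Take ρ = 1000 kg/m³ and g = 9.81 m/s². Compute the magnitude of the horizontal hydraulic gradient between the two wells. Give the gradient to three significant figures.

Total head at MW-6: h = 361.79 − 6.22 = 355.57 m.
Pressure head at MW-11: ψ = P/(ρg) = 792.9×1000 / (1000 × 9.81) = 80.83 m.
Total head at MW-11: h = z + ψ = 268.27 + 80.83 = 349.10 m.
Head difference: h(MW-6) − h(MW-11) = 355.57 − 349.10 = 6.47 m.
Hydraulic gradient: i = |Δh| / L = 6.47 / 2209 = 0.00293.

i ≈ 0.00293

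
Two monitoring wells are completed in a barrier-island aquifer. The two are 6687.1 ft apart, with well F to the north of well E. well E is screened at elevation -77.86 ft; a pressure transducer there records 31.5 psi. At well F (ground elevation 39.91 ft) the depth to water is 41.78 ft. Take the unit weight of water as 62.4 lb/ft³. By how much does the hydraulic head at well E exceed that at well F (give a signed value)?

Pressure head at well E: ψ = 144·P/γ = 144 × 31.5 / 62.4 = 72.69 ft.
Total head at well E: h = z + ψ = -77.86 + 72.69 = -5.17 ft.
Total head at well F: h = 39.91 − 41.78 = -1.87 ft.
Head difference: h(well E) − h(well F) = -5.17 − (-1.87) = -3.30 ft.

Δh ≈ -3.30 ft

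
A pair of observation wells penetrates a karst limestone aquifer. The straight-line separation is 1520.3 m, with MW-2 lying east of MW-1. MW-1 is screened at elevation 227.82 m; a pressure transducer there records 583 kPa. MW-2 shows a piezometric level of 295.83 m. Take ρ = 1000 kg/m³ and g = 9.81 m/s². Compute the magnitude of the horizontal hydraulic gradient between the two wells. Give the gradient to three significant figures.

Pressure head at MW-1: ψ = P/(ρg) = 583×1000 / (1000 × 9.81) = 59.43 m.
Total head at MW-1: h = z + ψ = 227.82 + 59.43 = 287.25 m.
Total head at MW-2: h = 295.83 m (water level in the piezometer is the total head).
Head difference: h(MW-1) − h(MW-2) = 287.25 − 295.83 = -8.58 m.
Hydraulic gradient: i = |Δh| / L = 8.58 / 1520.3 = 0.00564.

i ≈ 0.00564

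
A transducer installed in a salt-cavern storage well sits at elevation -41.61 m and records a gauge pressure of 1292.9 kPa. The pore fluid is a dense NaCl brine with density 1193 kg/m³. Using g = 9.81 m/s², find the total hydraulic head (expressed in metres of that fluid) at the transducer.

ψ = P/(ρg) = 1292.9×1000 / (1193 × 9.81) = 110.47 m.
h = z + ψ = -41.61 + 110.47 = 68.86 m.

h ≈ 68.86 m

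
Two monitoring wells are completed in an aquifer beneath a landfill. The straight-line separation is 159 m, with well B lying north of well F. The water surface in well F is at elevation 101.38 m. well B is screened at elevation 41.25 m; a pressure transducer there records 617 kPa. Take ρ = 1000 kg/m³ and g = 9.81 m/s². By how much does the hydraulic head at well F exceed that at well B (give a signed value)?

Δh ≈ -2.77 m

Total head at well F: h = 101.38 m (water level in the piezometer is the total head).
Pressure head at well B: ψ = P/(ρg) = 617×1000 / (1000 × 9.81) = 62.90 m.
Total head at well B: h = z + ψ = 41.25 + 62.90 = 104.15 m.
Head difference: h(well F) − h(well B) = 101.38 − 104.15 = -2.77 m.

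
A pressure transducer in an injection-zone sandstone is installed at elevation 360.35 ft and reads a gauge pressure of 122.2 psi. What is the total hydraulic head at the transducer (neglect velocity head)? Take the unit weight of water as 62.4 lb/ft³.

ψ = 144·P/γ = 144 × 122.2 / 62.4 = 282.00 ft.
h = z + ψ = 360.35 + 282.00 = 642.35 ft.

h ≈ 642.35 ft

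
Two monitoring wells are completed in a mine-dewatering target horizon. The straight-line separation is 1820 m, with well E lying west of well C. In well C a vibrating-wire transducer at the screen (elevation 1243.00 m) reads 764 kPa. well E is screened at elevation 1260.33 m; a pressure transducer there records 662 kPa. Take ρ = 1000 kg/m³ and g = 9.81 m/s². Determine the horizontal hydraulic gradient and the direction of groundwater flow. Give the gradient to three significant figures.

Pressure head at well C: ψ = P/(ρg) = 764×1000 / (1000 × 9.81) = 77.88 m.
Total head at well C: h = z + ψ = 1243.00 + 77.88 = 1320.88 m.
Pressure head at well E: ψ = P/(ρg) = 662×1000 / (1000 × 9.81) = 67.48 m.
Total head at well E: h = z + ψ = 1260.33 + 67.48 = 1327.81 m.
Head difference: h(well C) − h(well E) = 1320.88 − 1327.81 = -6.93 m.
Hydraulic gradient: i = |Δh| / L = 6.93 / 1820 = 0.00381.
Flow is from higher to lower head: from well E toward well C, i.e. toward the east.

i ≈ 0.00381; groundwater flows toward the east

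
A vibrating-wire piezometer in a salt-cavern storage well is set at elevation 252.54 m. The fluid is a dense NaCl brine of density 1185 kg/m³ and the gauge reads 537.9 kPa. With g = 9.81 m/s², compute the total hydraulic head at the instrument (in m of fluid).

ψ = P/(ρg) = 537.9×1000 / (1185 × 9.81) = 46.27 m.
h = z + ψ = 252.54 + 46.27 = 298.81 m.

h ≈ 298.81 m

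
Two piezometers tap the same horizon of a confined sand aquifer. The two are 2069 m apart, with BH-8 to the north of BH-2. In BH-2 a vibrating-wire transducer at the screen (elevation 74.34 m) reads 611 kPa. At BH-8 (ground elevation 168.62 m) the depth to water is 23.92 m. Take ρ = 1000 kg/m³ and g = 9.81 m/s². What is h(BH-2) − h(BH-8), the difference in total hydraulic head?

Δh ≈ -8.08 m

Pressure head at BH-2: ψ = P/(ρg) = 611×1000 / (1000 × 9.81) = 62.28 m.
Total head at BH-2: h = z + ψ = 74.34 + 62.28 = 136.62 m.
Total head at BH-8: h = 168.62 − 23.92 = 144.70 m.
Head difference: h(BH-2) − h(BH-8) = 136.62 − 144.70 = -8.08 m.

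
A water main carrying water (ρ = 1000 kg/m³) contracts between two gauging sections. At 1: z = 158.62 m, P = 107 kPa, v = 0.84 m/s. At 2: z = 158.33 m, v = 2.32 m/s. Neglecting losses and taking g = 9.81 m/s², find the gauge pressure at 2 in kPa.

Pressure head at 1: ψ₁ = P₁/(ρg) = 107×1000 / (1000 × 9.81) = 10.91 m.
Velocity heads: v₁²/2g = 0.84²/19.62 = 0.036 m; v₂²/2g = 2.32²/19.62 = 0.274 m.
Total head H = z₁ + ψ₁ + v₁²/2g = 158.62 + 10.91 + 0.036 = 169.57 m.
ψ₂ = H − z₂ − v₂²/2g = 169.57 − 158.33 − 0.274 = 10.97 m.
P₂ = ρgψ₂ = 1000 × 9.81 × 10.97 ≈ 108 kPa.

P₂ ≈ 108 kPa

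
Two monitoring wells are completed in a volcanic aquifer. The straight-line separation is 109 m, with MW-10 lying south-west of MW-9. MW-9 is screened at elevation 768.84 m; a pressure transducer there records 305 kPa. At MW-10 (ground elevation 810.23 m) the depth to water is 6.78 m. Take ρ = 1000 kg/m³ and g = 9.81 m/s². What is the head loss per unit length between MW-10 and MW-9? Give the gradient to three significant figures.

Pressure head at MW-9: ψ = P/(ρg) = 305×1000 / (1000 × 9.81) = 31.09 m.
Total head at MW-9: h = z + ψ = 768.84 + 31.09 = 799.93 m.
Total head at MW-10: h = 810.23 − 6.78 = 803.45 m.
Head difference: h(MW-9) − h(MW-10) = 799.93 − 803.45 = -3.52 m.
Hydraulic gradient: i = |Δh| / L = 3.52 / 109 = 0.0323.

i ≈ 0.0323 m/m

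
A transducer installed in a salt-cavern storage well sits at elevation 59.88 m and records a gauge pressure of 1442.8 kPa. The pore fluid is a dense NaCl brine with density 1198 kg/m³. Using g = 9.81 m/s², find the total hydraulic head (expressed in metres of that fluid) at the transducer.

h ≈ 182.65 m

ψ = P/(ρg) = 1442.8×1000 / (1198 × 9.81) = 122.77 m.
h = z + ψ = 59.88 + 122.77 = 182.65 m.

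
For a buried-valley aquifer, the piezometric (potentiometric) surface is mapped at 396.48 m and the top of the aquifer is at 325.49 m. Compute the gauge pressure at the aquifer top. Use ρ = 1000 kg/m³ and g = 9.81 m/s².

Pressure head at the aquifer top: ψ = h − z = 396.48 − 325.49 = 70.99 m.
P = ρgψ = 1000 × 9.81 × 70.99 = 696412 Pa ≈ 696 kPa.

P ≈ 696 kPa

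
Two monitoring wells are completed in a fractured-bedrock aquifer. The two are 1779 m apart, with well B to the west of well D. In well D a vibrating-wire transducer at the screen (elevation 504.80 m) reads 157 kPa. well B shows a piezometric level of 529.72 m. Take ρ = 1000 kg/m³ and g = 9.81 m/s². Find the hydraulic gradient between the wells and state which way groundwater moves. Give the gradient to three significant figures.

i ≈ 0.00501; groundwater flows toward the east

Pressure head at well D: ψ = P/(ρg) = 157×1000 / (1000 × 9.81) = 16.00 m.
Total head at well D: h = z + ψ = 504.80 + 16.00 = 520.80 m.
Total head at well B: h = 529.72 m (water level in the piezometer is the total head).
Head difference: h(well D) − h(well B) = 520.80 − 529.72 = -8.92 m.
Hydraulic gradient: i = |Δh| / L = 8.92 / 1779 = 0.00501.
Flow is from higher to lower head: from well B toward well D, i.e. toward the east.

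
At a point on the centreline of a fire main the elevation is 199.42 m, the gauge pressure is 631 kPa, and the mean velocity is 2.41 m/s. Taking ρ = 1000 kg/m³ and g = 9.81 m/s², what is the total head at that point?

h ≈ 264.04 m

Pressure head ψ = P/(ρg) = 631×1000 / (1000 × 9.81) = 64.32 m.
Velocity head = v²/(2g) = 2.41² / (2 × 9.81) = 0.296 m.
h = z + ψ + v²/(2g) = 199.42 + 64.32 + 0.296 = 264.04 m.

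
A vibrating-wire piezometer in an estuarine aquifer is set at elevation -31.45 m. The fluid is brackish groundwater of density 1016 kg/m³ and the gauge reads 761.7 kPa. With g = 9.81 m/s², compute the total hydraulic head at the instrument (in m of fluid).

ψ = P/(ρg) = 761.7×1000 / (1016 × 9.81) = 76.42 m.
h = z + ψ = -31.45 + 76.42 = 44.97 m.

h ≈ 44.97 m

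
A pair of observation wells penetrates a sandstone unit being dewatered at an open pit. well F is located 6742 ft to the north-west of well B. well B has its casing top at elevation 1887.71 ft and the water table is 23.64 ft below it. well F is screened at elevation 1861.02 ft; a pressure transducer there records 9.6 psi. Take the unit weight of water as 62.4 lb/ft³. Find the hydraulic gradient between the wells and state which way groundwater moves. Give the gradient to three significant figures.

Total head at well B: h = 1887.71 − 23.64 = 1864.07 ft.
Pressure head at well F: ψ = 144·P/γ = 144 × 9.6 / 62.4 = 22.15 ft.
Total head at well F: h = z + ψ = 1861.02 + 22.15 = 1883.17 ft.
Head difference: h(well B) − h(well F) = 1864.07 − 1883.17 = -19.10 ft.
Hydraulic gradient: i = |Δh| / L = 19.10 / 6742 = 0.00283.
Flow is from higher to lower head: from well F toward well B, i.e. toward the south-east.

i ≈ 0.00283; groundwater flows toward the south-east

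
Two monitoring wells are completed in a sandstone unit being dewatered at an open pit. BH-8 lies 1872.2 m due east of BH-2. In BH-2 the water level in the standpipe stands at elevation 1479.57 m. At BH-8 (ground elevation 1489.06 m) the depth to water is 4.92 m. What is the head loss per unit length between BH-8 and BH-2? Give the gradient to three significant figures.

i ≈ 0.00244 m/m

Total head at BH-2: h = 1479.57 m (water level in the piezometer is the total head).
Total head at BH-8: h = 1489.06 − 4.92 = 1484.14 m.
Head difference: h(BH-2) − h(BH-8) = 1479.57 − 1484.14 = -4.57 m.
Hydraulic gradient: i = |Δh| / L = 4.57 / 1872.2 = 0.00244.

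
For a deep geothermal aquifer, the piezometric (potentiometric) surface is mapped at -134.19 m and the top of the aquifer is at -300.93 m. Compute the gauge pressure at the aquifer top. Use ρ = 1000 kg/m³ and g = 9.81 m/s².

P ≈ 1640 kPa

Pressure head at the aquifer top: ψ = h − z = -134.19 − (-300.93) = 166.74 m.
P = ρgψ = 1000 × 9.81 × 166.74 = 1635719 Pa ≈ 1640 kPa.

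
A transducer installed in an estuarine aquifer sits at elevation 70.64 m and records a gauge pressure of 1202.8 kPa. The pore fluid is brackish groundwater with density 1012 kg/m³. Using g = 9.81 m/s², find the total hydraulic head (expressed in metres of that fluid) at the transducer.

ψ = P/(ρg) = 1202.8×1000 / (1012 × 9.81) = 121.16 m.
h = z + ψ = 70.64 + 121.16 = 191.80 m.

h ≈ 191.80 m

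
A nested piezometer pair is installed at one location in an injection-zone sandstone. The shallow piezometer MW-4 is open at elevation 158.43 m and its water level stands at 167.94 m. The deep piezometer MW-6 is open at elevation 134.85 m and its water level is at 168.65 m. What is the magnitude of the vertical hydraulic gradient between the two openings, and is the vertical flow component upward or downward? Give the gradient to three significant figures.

|i_v| ≈ 0.0301; vertical flow is upward

Total head at MW-4: h = 167.94 m (water level in the standpipe).
Total head at MW-6: h = 168.65 m.
Δh = h(MW-4) − h(MW-6) = 167.94 − 168.65 = -0.71 m.
Vertical separation Δz = 158.43 − 134.85 = 23.58 m.
|i_v| = |Δh| / Δz = 0.71 / 23.58 = 0.0301.
Head is higher in the deep piezometer, so vertical flow is upward (discharge condition).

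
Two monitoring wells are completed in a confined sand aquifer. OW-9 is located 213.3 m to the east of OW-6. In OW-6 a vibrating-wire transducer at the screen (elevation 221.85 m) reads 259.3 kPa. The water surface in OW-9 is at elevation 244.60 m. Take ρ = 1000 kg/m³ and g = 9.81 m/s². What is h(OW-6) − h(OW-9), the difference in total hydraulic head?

Pressure head at OW-6: ψ = P/(ρg) = 259.3×1000 / (1000 × 9.81) = 26.43 m.
Total head at OW-6: h = z + ψ = 221.85 + 26.43 = 248.28 m.
Total head at OW-9: h = 244.60 m (water level in the piezometer is the total head).
Head difference: h(OW-6) − h(OW-9) = 248.28 − 244.60 = 3.68 m.

Δh ≈ 3.68 m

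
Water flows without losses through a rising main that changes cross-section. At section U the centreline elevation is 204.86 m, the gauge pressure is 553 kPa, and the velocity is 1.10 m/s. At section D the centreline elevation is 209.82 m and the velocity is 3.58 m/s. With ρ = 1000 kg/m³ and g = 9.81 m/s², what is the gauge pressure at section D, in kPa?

Pressure head at U: ψ₁ = P₁/(ρg) = 553×1000 / (1000 × 9.81) = 56.37 m.
Velocity heads: v₁²/2g = 1.10²/19.62 = 0.062 m; v₂²/2g = 3.58²/19.62 = 0.653 m.
Total head H = z₁ + ψ₁ + v₁²/2g = 204.86 + 56.37 + 0.062 = 261.29 m.
ψ₂ = H − z₂ − v₂²/2g = 261.29 − 209.82 − 0.653 = 50.82 m.
P₂ = ρgψ₂ = 1000 × 9.81 × 50.82 ≈ 499 kPa.

P₂ ≈ 499 kPa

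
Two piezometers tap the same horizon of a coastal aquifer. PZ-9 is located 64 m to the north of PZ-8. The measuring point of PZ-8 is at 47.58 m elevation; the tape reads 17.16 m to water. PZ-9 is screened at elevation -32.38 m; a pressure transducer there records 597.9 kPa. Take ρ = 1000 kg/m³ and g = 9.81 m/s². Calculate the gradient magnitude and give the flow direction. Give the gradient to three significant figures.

i ≈ 0.0289; groundwater flows toward the north

Total head at PZ-8: h = 47.58 − 17.16 = 30.42 m.
Pressure head at PZ-9: ψ = P/(ρg) = 597.9×1000 / (1000 × 9.81) = 60.95 m.
Total head at PZ-9: h = z + ψ = -32.38 + 60.95 = 28.57 m.
Head difference: h(PZ-8) − h(PZ-9) = 30.42 − 28.57 = 1.85 m.
Hydraulic gradient: i = |Δh| / L = 1.85 / 64 = 0.0289.
Flow is from higher to lower head: from PZ-8 toward PZ-9, i.e. toward the north.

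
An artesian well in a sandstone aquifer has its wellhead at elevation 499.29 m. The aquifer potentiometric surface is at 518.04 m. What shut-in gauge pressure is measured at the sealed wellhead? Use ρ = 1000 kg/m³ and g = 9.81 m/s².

Head above the cap: Δh = 518.04 − 499.29 = 18.75 m.
P = ρgΔh = 1000 × 9.81 × 18.75 = 183938 Pa ≈ 184 kPa.

P ≈ 184 kPa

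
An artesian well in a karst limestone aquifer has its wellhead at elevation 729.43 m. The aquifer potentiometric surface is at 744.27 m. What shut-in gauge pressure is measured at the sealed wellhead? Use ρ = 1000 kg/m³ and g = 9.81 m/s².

P ≈ 146 kPa

Head above the cap: Δh = 744.27 − 729.43 = 14.84 m.
P = ρgΔh = 1000 × 9.81 × 14.84 = 145580 Pa ≈ 146 kPa.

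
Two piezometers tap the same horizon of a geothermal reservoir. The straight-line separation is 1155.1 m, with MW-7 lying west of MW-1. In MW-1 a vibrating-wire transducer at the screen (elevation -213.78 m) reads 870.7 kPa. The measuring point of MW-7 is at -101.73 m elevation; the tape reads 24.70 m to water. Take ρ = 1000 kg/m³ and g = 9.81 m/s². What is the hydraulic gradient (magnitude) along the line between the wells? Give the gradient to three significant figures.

i ≈ 0.00122

Pressure head at MW-1: ψ = P/(ρg) = 870.7×1000 / (1000 × 9.81) = 88.76 m.
Total head at MW-1: h = z + ψ = -213.78 + 88.76 = -125.02 m.
Total head at MW-7: h = -101.73 − 24.70 = -126.43 m.
Head difference: h(MW-1) − h(MW-7) = -125.02 − (-126.43) = 1.41 m.
Hydraulic gradient: i = |Δh| / L = 1.41 / 1155.1 = 0.00122.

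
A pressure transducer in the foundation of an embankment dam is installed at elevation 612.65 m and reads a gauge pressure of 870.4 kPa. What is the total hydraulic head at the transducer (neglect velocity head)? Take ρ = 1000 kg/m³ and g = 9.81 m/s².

h ≈ 701.38 m

ψ = P/(ρg) = 870.4×1000 / (1000 × 9.81) = 88.73 m.
h = z + ψ = 612.65 + 88.73 = 701.38 m.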